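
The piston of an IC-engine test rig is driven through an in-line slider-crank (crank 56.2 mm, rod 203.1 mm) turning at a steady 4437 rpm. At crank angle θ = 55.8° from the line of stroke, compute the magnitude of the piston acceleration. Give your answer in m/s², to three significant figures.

5610

ω = 2π·4437/60 = 464.6 rad/s
x(θ) = r cosθ + √(L² − r² sin²θ); with ω constant, a = ω²·d²x/dθ².
d²x/dθ² = −r cosθ − r²(cos2θ)/√u − r⁴ sin²2θ/(4u^{3/2}),  u = L² − r² sin²θ = 0.039089 m².
Substituting r = 0.0562 m, L = 0.2031 m, θ = 55.8°: d²x/dθ² = -0.025987 m.
a = ω²·d²x/dθ² = (464.6)²·(-0.025987) = -5610.4 m/s²;  |a| = 5610.4 m/s².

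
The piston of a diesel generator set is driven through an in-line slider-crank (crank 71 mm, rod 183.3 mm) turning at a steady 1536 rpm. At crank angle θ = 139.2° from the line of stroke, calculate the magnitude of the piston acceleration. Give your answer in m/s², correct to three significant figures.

1250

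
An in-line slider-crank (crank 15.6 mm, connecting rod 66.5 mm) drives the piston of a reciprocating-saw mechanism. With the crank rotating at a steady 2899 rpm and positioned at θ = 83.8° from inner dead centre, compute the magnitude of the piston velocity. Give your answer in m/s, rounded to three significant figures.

ω = 2π·2899/60 = 303.6 rad/s
For an in-line slider-crank, x = r cosθ + √(L² − r² sin²θ), so v = −rω sinθ·[1 + r cosθ/√(L² − r² sin²θ)].
With r = 0.0156 m, L = 0.0665 m, θ = 83.8°: √(L² − r² sin²θ) = 0.064666 m.
v = −0.0156·303.6·0.99415·[1 + 0.0156·0.10800/0.064666] = -4.8309 m/s.
|v| = 4.8309 m/s.

4.83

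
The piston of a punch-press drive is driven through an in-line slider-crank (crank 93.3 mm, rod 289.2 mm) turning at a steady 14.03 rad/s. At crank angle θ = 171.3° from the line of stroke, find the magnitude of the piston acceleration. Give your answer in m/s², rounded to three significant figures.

ω = 14.03 rad/s
x(θ) = r cosθ + √(L² − r² sin²θ); with ω constant, a = ω²·d²x/dθ².
d²x/dθ² = −r cosθ − r²(cos2θ)/√u − r⁴ sin²2θ/(4u^{3/2}),  u = L² − r² sin²θ = 0.0834375 m².
Substituting r = 0.0933 m, L = 0.2892 m, θ = 171.3°: d²x/dθ² = +0.063399 m.
a = ω²·d²x/dθ² = (14.03)²·(+0.063399) = +12.48 m/s²;  |a| = 12.48 m/s².

12.5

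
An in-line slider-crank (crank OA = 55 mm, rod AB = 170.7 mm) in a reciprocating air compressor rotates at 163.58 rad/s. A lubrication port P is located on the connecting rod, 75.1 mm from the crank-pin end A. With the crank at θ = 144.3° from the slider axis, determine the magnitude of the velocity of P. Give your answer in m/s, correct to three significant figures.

6.18

ω = 163.6 rad/s.  Crank-pin speed |V_A| = rω = 8.9969 m/s, perpendicular to OA.
Rod angle: sinφ = −(r/L) sinθ ⇒ φ = -10.837°; ω_rod = −rω cosθ/√(L²−r²sin²θ) = +43.579 rad/s.
V_P = V_A + ω_rod × AP, with AP = 0.0751 m along the rod.
Components: V_Px = −rω sinθ − a·ω_rod·sinφ = -4.6347 m/s;  V_Py = rω cosθ + a·ω_rod·cosφ = -4.0918 m/s.
|V_P| = √(V_Px² + V_Py²) = 6.1825 m/s.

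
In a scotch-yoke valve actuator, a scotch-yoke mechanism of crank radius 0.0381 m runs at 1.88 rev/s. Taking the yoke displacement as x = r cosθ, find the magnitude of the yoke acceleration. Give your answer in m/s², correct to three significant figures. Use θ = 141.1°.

4.14

ω = 11.81 rad/s (from 1.88 rev/s).
x = r cosθ ⇒ ẍ = −rω² cosθ (ω constant).
|a| = rω²|cosθ| = 0.0381·(11.81)²·|cos 141.1°| = 4.1373 m/s².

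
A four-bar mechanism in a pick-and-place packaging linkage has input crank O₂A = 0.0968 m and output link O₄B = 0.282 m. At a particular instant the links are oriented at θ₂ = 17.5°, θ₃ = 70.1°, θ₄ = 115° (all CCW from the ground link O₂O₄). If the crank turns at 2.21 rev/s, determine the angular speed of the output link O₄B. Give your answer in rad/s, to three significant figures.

5.36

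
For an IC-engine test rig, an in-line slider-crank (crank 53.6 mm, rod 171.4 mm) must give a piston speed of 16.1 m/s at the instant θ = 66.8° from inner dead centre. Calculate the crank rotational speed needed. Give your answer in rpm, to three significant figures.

2770

For an in-line slider-crank, |v_piston| = rω|sinθ|·[1 + r cosθ/√(L² − r² sin²θ)].
With r = 0.0536 m, L = 0.1714 m, θ = 66.8°: the bracketed kinematic factor |dx/dθ| = 0.055602 m.
ω = v/|dx/dθ| = 16.1/0.055602 = 289.56 rad/s.
N = 60ω/(2π) = 2765.1 rpm.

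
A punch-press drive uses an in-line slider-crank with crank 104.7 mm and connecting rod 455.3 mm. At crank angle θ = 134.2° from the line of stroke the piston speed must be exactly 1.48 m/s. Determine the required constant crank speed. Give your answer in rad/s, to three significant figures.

For an in-line slider-crank, |v_piston| = rω|sinθ|·[1 + r cosθ/√(L² − r² sin²θ)].
With r = 0.1047 m, L = 0.4553 m, θ = 134.2°: the bracketed kinematic factor |dx/dθ| = 0.06286 m.
ω = v/|dx/dθ| = 1.48/0.06286 = 23.544 rad/s.

23.5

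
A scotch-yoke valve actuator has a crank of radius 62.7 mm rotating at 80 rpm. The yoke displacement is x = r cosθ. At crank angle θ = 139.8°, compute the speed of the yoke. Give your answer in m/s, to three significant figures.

ω = 8.378 rad/s (from 80 rpm).
x = r cosθ ⇒ ẋ = −rω sinθ.
|v| = rω|sinθ| = 0.0627·8.378·|sin 139.8°| = 0.33904 m/s.

0.339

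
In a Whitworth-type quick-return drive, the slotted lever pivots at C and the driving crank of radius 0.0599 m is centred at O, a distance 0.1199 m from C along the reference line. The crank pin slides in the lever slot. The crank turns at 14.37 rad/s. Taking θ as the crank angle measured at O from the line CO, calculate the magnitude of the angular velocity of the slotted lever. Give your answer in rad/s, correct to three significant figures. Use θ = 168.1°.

ω = 14.37 rad/s
Crank pin A relative to C: A = (d + r cosθ, r sinθ); lever angle φ = atan2(r sinθ, d + r cosθ).
Differentiating tanφ: φ̇ = rω(d cosθ + r)/(d² + r² + 2dr cosθ).
d² + r² + 2dr cosθ = |CA|² = 0.0039087 m²;  d cosθ + r = -0.057423 m.
|ω_lever| = |0.0599·14.37·-0.057423| / 0.0039087 = 12.646 rad/s.

12.6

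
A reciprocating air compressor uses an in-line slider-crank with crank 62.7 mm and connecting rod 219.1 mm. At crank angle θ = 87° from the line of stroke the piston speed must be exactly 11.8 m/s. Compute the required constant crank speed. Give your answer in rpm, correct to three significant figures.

1770

For an in-line slider-crank, |v_piston| = rω|sinθ|·[1 + r cosθ/√(L² − r² sin²θ)].
With r = 0.0627 m, L = 0.2191 m, θ = 87°: the bracketed kinematic factor |dx/dθ| = 0.063593 m.
ω = v/|dx/dθ| = 11.8/0.063593 = 185.56 rad/s.
N = 60ω/(2π) = 1771.9 rpm.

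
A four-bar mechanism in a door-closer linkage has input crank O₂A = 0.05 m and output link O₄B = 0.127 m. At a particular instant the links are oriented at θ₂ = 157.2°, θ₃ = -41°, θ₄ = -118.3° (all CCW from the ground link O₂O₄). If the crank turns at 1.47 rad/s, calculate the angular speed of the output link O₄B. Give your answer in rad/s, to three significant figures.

0.185

ω₂ = 1.47 rad/s
Differentiating the loop-closure r₂e^{iθ₂}+r₃e^{iθ₃}=r₁+r₄e^{iθ₄} gives r₂ω₂e^{iθ₂}+r₃ω₃e^{iθ₃}=r₄ω₄e^{iθ₄}.
Eliminating the other unknown: ω₄ = r₂ω₂ sin(θ₂−θ₃) / [r₄ sin(θ₄−θ₃)].
Numerator sine = -0.31233; denominator sine = -0.97553.
Result = 0.05·1.47·(-0.31233) / (0.127·(-0.97553)) = +0.18529 rad/s; magnitude 0.18529 rad/s.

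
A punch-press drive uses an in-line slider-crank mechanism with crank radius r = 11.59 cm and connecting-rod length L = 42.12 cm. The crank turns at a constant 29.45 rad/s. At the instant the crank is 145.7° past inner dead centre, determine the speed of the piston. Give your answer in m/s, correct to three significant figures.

1.48

ω = 29.45 rad/s
For an in-line slider-crank, x = r cosθ + √(L² − r² sin²θ), so v = −rω sinθ·[1 + r cosθ/√(L² − r² sin²θ)].
With r = 0.1159 m, L = 0.4212 m, θ = 145.7°: √(L² − r² sin²θ) = 0.41611 m.
v = −0.1159·29.45·0.56353·[1 + 0.1159·-0.82610/0.41611] = -1.4809 m/s.
|v| = 1.4809 m/s.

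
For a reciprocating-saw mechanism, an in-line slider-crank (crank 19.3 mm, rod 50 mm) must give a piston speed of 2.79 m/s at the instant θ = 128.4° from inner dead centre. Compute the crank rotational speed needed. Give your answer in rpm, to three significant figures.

2350

For an in-line slider-crank, |v_piston| = rω|sinθ|·[1 + r cosθ/√(L² − r² sin²θ)].
With r = 0.0193 m, L = 0.05 m, θ = 128.4°: the bracketed kinematic factor |dx/dθ| = 0.011321 m.
ω = v/|dx/dθ| = 2.79/0.011321 = 246.45 rad/s.
N = 60ω/(2π) = 2353.5 rpm.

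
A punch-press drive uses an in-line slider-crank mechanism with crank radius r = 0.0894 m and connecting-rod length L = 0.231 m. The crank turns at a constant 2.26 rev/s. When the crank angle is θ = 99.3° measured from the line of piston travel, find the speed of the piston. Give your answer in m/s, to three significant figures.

ω = 2π·2.26 = 14.2 rad/s
For an in-line slider-crank, x = r cosθ + √(L² − r² sin²θ), so v = −rω sinθ·[1 + r cosθ/√(L² − r² sin²θ)].
With r = 0.0894 m, L = 0.231 m, θ = 99.3°: √(L² − r² sin²θ) = 0.21349 m.
v = −0.0894·14.2·0.98686·[1 + 0.0894·-0.16160/0.21349] = -1.168 m/s.
|v| = 1.168 m/s.

1.17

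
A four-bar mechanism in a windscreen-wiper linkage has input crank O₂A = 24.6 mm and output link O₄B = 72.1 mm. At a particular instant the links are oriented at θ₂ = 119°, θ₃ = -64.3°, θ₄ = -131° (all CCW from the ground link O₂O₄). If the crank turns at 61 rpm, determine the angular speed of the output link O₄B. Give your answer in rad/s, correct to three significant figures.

0.137

ω₂ = 6.388 rad/s (from 61 rpm).
Differentiating the loop-closure r₂e^{iθ₂}+r₃e^{iθ₃}=r₁+r₄e^{iθ₄} gives r₂ω₂e^{iθ₂}+r₃ω₃e^{iθ₃}=r₄ω₄e^{iθ₄}.
Eliminating the other unknown: ω₄ = r₂ω₂ sin(θ₂−θ₃) / [r₄ sin(θ₄−θ₃)].
Numerator sine = -0.05756; denominator sine = -0.91845.
Result = 0.0246·6.388·(-0.05756) / (0.0721·(-0.91845)) = +0.1366 rad/s; magnitude 0.1366 rad/s.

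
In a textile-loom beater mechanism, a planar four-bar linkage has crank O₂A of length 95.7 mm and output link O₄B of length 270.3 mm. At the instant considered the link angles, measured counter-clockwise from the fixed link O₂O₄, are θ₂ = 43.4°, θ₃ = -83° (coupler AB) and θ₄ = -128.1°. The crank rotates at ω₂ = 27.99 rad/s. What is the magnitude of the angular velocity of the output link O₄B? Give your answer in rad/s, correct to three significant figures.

11.3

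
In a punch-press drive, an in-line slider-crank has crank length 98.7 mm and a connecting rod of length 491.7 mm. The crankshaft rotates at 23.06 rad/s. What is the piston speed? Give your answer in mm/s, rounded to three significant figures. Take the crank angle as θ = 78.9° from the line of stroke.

2320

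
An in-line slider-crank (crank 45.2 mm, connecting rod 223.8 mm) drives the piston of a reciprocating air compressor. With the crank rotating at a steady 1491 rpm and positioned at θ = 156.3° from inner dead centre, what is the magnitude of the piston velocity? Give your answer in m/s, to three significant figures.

2.31

ω = 2π·1491/60 = 156.1 rad/s
For an in-line slider-crank, x = r cosθ + √(L² − r² sin²θ), so v = −rω sinθ·[1 + r cosθ/√(L² − r² sin²θ)].
With r = 0.0452 m, L = 0.2238 m, θ = 156.3°: √(L² − r² sin²θ) = 0.22306 m.
v = −0.0452·156.1·0.40195·[1 + 0.0452·-0.91566/0.22306] = -2.3104 m/s.
|v| = 2.3104 m/s.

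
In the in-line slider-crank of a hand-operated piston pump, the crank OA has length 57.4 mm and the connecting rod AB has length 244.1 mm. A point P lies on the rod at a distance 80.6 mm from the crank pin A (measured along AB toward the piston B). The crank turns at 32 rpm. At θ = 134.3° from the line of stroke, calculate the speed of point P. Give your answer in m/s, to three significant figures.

ω = 3.351 rad/s.  Crank-pin speed |V_A| = rω = 0.19235 m/s, perpendicular to OA.
Rod angle: sinφ = −(r/L) sinθ ⇒ φ = -9.689°; ω_rod = −rω cosθ/√(L²−r²sin²θ) = +0.55831 rad/s.
V_P = V_A + ω_rod × AP, with AP = 0.0806 m along the rod.
Components: V_Px = −rω sinθ − a·ω_rod·sinφ = -0.13009 m/s;  V_Py = rω cosθ + a·ω_rod·cosφ = -0.089982 m/s.
|V_P| = √(V_Px² + V_Py²) = 0.15818 m/s.

0.158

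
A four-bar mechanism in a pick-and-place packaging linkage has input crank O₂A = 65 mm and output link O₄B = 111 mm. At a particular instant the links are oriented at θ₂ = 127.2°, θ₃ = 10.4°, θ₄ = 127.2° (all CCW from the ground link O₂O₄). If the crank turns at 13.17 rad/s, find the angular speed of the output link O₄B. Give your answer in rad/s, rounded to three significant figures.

7.71

ω₂ = 13.17 rad/s
Differentiating the loop-closure r₂e^{iθ₂}+r₃e^{iθ₃}=r₁+r₄e^{iθ₄} gives r₂ω₂e^{iθ₂}+r₃ω₃e^{iθ₃}=r₄ω₄e^{iθ₄}.
Eliminating the other unknown: ω₄ = r₂ω₂ sin(θ₂−θ₃) / [r₄ sin(θ₄−θ₃)].
Numerator sine = +0.89259; denominator sine = +0.89259.
Result = 0.065·13.17·(+0.89259) / (0.111·(+0.89259)) = +7.7122 rad/s; magnitude 7.7122 rad/s.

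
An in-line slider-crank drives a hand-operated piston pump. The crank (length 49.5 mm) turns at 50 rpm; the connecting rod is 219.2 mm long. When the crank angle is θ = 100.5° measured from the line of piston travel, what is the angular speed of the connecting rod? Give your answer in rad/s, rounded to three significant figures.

ω = 5.236 rad/s (converted from 50 rpm).
The rod makes angle φ with the slider axis where L sinφ = r sinθ; differentiating, L cosφ·φ̇ = r ω cosθ.
L cosφ = √(L² − r² sin²θ) = 0.21373 m.
|ω_rod| = r ω |cosθ| / √(L² − r² sin²θ) = 0.0495·5.236·0.18224/0.21373 = 0.22099 rad/s.

0.221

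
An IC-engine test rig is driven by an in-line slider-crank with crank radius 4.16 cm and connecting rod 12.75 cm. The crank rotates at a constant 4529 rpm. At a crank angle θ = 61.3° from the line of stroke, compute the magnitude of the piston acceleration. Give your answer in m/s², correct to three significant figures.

ω = 2π·4529/60 = 474.3 rad/s
x(θ) = r cosθ + √(L² − r² sin²θ); with ω constant, a = ω²·d²x/dθ².
d²x/dθ² = −r cosθ − r²(cos2θ)/√u − r⁴ sin²2θ/(4u^{3/2}),  u = L² − r² sin²θ = 0.0149248 m².
Substituting r = 0.0416 m, L = 0.1275 m, θ = 61.3°: d²x/dθ² = -0.012637 m.
a = ω²·d²x/dθ² = (474.3)²·(-0.012637) = -2842.5 m/s²;  |a| = 2842.5 m/s².

2840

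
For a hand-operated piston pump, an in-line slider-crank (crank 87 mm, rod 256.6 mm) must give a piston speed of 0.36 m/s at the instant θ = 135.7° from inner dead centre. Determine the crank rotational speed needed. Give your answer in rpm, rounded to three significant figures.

For an in-line slider-crank, |v_piston| = rω|sinθ|·[1 + r cosθ/√(L² − r² sin²θ)].
With r = 0.087 m, L = 0.2566 m, θ = 135.7°: the bracketed kinematic factor |dx/dθ| = 0.045586 m.
ω = v/|dx/dθ| = 0.36/0.045586 = 7.8971 rad/s.
N = 60ω/(2π) = 75.412 rpm.

75.4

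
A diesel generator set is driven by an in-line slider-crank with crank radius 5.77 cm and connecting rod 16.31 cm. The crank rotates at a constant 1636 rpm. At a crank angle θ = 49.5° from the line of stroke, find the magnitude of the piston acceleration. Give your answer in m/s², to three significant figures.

ω = 2π·1636/60 = 171.3 rad/s
x(θ) = r cosθ + √(L² − r² sin²θ); with ω constant, a = ω²·d²x/dθ².
d²x/dθ² = −r cosθ − r²(cos2θ)/√u − r⁴ sin²2θ/(4u^{3/2}),  u = L² − r² sin²θ = 0.0246766 m².
Substituting r = 0.0577 m, L = 0.1631 m, θ = 49.5°: d²x/dθ² = -0.034855 m.
a = ω²·d²x/dθ² = (171.3)²·(-0.034855) = -1023 m/s²;  |a| = 1023 m/s².

1020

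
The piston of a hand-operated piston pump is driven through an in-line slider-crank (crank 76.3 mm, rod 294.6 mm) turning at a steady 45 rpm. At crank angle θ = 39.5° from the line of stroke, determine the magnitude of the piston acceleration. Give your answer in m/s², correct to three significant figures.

1.40

ω = 2π·45/60 = 4.712 rad/s
x(θ) = r cosθ + √(L² − r² sin²θ); with ω constant, a = ω²·d²x/dθ².
d²x/dθ² = −r cosθ − r²(cos2θ)/√u − r⁴ sin²2θ/(4u^{3/2}),  u = L² − r² sin²θ = 0.0844337 m².
Substituting r = 0.0763 m, L = 0.2946 m, θ = 39.5°: d²x/dθ² = -0.063031 m.
a = ω²·d²x/dθ² = (4.712)²·(-0.063031) = -1.3997 m/s²;  |a| = 1.3997 m/s².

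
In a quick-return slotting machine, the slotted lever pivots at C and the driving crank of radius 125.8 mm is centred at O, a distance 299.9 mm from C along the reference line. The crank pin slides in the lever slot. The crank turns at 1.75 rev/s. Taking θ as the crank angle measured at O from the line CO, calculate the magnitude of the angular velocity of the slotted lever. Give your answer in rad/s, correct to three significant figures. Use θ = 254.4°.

ω = 11 rad/s (from 1.75 rev/s).
Crank pin A relative to C: A = (d + r cosθ, r sinθ); lever angle φ = atan2(r sinθ, d + r cosθ).
Differentiating tanφ: φ̇ = rω(d cosθ + r)/(d² + r² + 2dr cosθ).
d² + r² + 2dr cosθ = |CA|² = 0.0854743 m²;  d cosθ + r = +0.045151 m.
|ω_lever| = |0.1258·11·+0.045151| / 0.0854743 = 0.73068 rad/s.

0.731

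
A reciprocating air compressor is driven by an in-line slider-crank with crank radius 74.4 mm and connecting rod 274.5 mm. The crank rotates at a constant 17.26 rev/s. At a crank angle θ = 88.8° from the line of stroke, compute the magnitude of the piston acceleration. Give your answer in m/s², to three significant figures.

228

ω = 2π·17.3 = 108.4 rad/s
x(θ) = r cosθ + √(L² − r² sin²θ); with ω constant, a = ω²·d²x/dθ².
d²x/dθ² = −r cosθ − r²(cos2θ)/√u − r⁴ sin²2θ/(4u^{3/2}),  u = L² − r² sin²θ = 0.0698173 m².
Substituting r = 0.0744 m, L = 0.2745 m, θ = 88.8°: d²x/dθ² = +0.019372 m.
a = ω²·d²x/dθ² = (108.4)²·(+0.019372) = +227.83 m/s²;  |a| = 227.83 m/s².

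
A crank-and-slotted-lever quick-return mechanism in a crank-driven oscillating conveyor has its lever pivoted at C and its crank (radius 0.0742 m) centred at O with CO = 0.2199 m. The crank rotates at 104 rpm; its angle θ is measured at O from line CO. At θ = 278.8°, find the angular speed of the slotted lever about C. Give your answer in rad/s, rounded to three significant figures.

ω = 10.89 rad/s (from 104 rpm).
Crank pin A relative to C: A = (d + r cosθ, r sinθ); lever angle φ = atan2(r sinθ, d + r cosθ).
Differentiating tanφ: φ̇ = rω(d cosθ + r)/(d² + r² + 2dr cosθ).
d² + r² + 2dr cosθ = |CA|² = 0.0588541 m²;  d cosθ + r = +0.10784 m.
|ω_lever| = |0.0742·10.89·+0.10784| / 0.0588541 = 1.4807 rad/s.

1.48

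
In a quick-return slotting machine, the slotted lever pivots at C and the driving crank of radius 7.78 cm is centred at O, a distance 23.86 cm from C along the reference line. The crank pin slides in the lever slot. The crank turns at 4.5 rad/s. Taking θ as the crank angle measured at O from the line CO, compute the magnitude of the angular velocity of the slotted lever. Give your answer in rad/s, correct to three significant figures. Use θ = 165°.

ω = 4.5 rad/s
Crank pin A relative to C: A = (d + r cosθ, r sinθ); lever angle φ = atan2(r sinθ, d + r cosθ).
Differentiating tanφ: φ̇ = rω(d cosθ + r)/(d² + r² + 2dr cosθ).
d² + r² + 2dr cosθ = |CA|² = 0.0271217 m²;  d cosθ + r = -0.15267 m.
|ω_lever| = |0.0778·4.5·-0.15267| / 0.0271217 = 1.9707 rad/s.

1.97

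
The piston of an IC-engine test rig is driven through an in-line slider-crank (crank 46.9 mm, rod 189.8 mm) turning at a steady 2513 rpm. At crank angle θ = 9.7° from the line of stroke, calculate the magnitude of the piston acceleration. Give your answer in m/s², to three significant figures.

ω = 2π·2513/60 = 263.2 rad/s
x(θ) = r cosθ + √(L² − r² sin²θ); with ω constant, a = ω²·d²x/dθ².
d²x/dθ² = −r cosθ − r²(cos2θ)/√u − r⁴ sin²2θ/(4u^{3/2}),  u = L² − r² sin²θ = 0.0359616 m².
Substituting r = 0.0469 m, L = 0.1898 m, θ = 9.7°: d²x/dθ² = -0.05719 m.
a = ω²·d²x/dθ² = (263.2)²·(-0.05719) = -3960.6 m/s²;  |a| = 3960.6 m/s².

3960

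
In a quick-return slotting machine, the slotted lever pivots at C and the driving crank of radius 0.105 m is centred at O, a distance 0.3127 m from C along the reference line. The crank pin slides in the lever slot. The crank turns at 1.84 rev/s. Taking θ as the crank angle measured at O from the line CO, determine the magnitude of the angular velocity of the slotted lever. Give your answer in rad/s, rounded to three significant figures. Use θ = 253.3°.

ω = 11.56 rad/s (from 1.84 rev/s).
Crank pin A relative to C: A = (d + r cosθ, r sinθ); lever angle φ = atan2(r sinθ, d + r cosθ).
Differentiating tanφ: φ̇ = rω(d cosθ + r)/(d² + r² + 2dr cosθ).
d² + r² + 2dr cosθ = |CA|² = 0.0899362 m²;  d cosθ + r = +0.015142 m.
|ω_lever| = |0.105·11.56·+0.015142| / 0.0899362 = 0.20438 rad/s.

0.204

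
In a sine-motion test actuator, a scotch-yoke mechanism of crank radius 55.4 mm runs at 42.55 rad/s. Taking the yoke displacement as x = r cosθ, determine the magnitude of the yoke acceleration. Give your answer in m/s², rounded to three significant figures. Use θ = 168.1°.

ω = 42.55 rad/s
x = r cosθ ⇒ ẍ = −rω² cosθ (ω constant).
|a| = rω²|cosθ| = 0.0554·(42.55)²·|cos 168.1°| = 98.146 m/s².

98.1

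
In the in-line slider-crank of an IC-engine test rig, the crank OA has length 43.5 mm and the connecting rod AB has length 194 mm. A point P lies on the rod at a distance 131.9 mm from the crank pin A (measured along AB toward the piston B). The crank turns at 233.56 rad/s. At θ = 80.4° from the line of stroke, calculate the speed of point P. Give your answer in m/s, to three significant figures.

10.3

ω = 233.6 rad/s.  Crank-pin speed |V_A| = rω = 10.16 m/s, perpendicular to OA.
Rod angle: sinφ = −(r/L) sinθ ⇒ φ = -12.773°; ω_rod = −rω cosθ/√(L²−r²sin²θ) = -8.9554 rad/s.
V_P = V_A + ω_rod × AP, with AP = 0.1319 m along the rod.
Components: V_Px = −rω sinθ − a·ω_rod·sinφ = -10.279 m/s;  V_Py = rω cosθ + a·ω_rod·cosφ = +0.54237 m/s.
|V_P| = √(V_Px² + V_Py²) = 10.293 m/s.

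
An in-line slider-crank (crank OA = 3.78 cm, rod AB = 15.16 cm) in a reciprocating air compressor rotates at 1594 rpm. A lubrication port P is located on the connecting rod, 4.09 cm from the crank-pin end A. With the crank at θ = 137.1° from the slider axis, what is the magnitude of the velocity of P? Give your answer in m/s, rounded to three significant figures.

ω = 166.9 rad/s.  Crank-pin speed |V_A| = rω = 6.3097 m/s, perpendicular to OA.
Rod angle: sinφ = −(r/L) sinθ ⇒ φ = -9.772°; ω_rod = −rω cosθ/√(L²−r²sin²θ) = +30.938 rad/s.
V_P = V_A + ω_rod × AP, with AP = 0.0409 m along the rod.
Components: V_Px = −rω sinθ − a·ω_rod·sinφ = -4.0804 m/s;  V_Py = rω cosθ + a·ω_rod·cosφ = -3.3751 m/s.
|V_P| = √(V_Px² + V_Py²) = 5.2954 m/s.

5.30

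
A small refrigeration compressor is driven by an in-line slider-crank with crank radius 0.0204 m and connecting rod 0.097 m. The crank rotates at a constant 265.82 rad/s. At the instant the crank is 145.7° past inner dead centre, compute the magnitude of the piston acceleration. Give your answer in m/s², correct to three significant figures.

1080

ω = 265.8 rad/s
x(θ) = r cosθ + √(L² − r² sin²θ); with ω constant, a = ω²·d²x/dθ².
d²x/dθ² = −r cosθ − r²(cos2θ)/√u − r⁴ sin²2θ/(4u^{3/2}),  u = L² − r² sin²θ = 0.00927684 m².
Substituting r = 0.0204 m, L = 0.097 m, θ = 145.7°: d²x/dθ² = +0.015234 m.
a = ω²·d²x/dθ² = (265.8)²·(+0.015234) = +1076.4 m/s²;  |a| = 1076.4 m/s².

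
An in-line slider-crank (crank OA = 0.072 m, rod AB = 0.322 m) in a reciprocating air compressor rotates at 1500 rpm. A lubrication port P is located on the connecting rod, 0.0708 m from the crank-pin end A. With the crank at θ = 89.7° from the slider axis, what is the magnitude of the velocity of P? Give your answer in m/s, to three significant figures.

11.3

ω = 157.1 rad/s.  Crank-pin speed |V_A| = rω = 11.31 m/s, perpendicular to OA.
Rod angle: sinφ = −(r/L) sinθ ⇒ φ = -12.921°; ω_rod = −rω cosθ/√(L²−r²sin²θ) = -0.18868 rad/s.
V_P = V_A + ω_rod × AP, with AP = 0.0708 m along the rod.
Components: V_Px = −rω sinθ − a·ω_rod·sinφ = -11.313 m/s;  V_Py = rω cosθ + a·ω_rod·cosφ = +0.046197 m/s.
|V_P| = √(V_Px² + V_Py²) = 11.313 m/s.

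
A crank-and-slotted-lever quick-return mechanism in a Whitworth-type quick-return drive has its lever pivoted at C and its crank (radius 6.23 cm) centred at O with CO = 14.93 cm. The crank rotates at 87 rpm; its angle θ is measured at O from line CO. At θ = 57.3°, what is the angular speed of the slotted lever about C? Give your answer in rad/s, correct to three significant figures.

ω = 9.111 rad/s (from 87 rpm).
Crank pin A relative to C: A = (d + r cosθ, r sinθ); lever angle φ = atan2(r sinθ, d + r cosθ).
Differentiating tanφ: φ̇ = rω(d cosθ + r)/(d² + r² + 2dr cosθ).
d² + r² + 2dr cosθ = |CA|² = 0.0362218 m²;  d cosθ + r = +0.14296 m.
|ω_lever| = |0.0623·9.111·+0.14296| / 0.0362218 = 2.2401 rad/s.

2.24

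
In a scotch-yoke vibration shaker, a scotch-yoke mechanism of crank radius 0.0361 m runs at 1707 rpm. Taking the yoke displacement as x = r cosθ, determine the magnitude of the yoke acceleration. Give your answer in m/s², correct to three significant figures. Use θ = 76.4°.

271

ω = 178.8 rad/s (from 1707 rpm).
x = r cosθ ⇒ ẍ = −rω² cosθ (ω constant).
|a| = rω²|cosθ| = 0.0361·(178.8)²·|cos 76.4°| = 271.25 m/s².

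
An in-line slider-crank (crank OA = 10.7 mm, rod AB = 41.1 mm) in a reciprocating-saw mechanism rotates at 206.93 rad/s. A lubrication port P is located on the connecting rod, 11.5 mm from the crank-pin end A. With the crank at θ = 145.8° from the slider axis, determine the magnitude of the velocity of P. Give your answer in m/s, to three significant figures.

1.76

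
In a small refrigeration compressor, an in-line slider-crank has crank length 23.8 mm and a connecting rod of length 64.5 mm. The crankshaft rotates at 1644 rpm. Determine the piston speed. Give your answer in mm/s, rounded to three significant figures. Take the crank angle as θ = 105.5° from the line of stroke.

ω = 2π·1644/60 = 172.2 rad/s
For an in-line slider-crank, x = r cosθ + √(L² − r² sin²θ), so v = −rω sinθ·[1 + r cosθ/√(L² − r² sin²θ)].
With r = 0.0238 m, L = 0.0645 m, θ = 105.5°: √(L² − r² sin²θ) = 0.060285 m.
v = −0.0238·172.2·0.96363·[1 + 0.0238·-0.26724/0.060285] = -3.5318 m/s.
|v| = 3.5318 m/s = 3531.8 mm/s.

3530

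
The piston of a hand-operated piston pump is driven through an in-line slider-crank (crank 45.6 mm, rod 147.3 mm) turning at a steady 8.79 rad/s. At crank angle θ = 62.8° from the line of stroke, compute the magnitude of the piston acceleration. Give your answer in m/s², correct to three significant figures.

0.969

ω = 8.79 rad/s
x(θ) = r cosθ + √(L² − r² sin²θ); with ω constant, a = ω²·d²x/dθ².
d²x/dθ² = −r cosθ − r²(cos2θ)/√u − r⁴ sin²2θ/(4u^{3/2}),  u = L² − r² sin²θ = 0.0200524 m².
Substituting r = 0.0456 m, L = 0.1473 m, θ = 62.8°: d²x/dθ² = -0.012547 m.
a = ω²·d²x/dθ² = (8.79)²·(-0.012547) = -0.96946 m/s²;  |a| = 0.96946 m/s².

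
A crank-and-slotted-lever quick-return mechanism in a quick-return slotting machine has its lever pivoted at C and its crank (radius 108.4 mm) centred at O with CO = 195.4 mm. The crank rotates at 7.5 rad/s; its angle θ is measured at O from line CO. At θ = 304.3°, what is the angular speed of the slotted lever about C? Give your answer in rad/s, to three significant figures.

2.41

ω = 7.5 rad/s
Crank pin A relative to C: A = (d + r cosθ, r sinθ); lever angle φ = atan2(r sinθ, d + r cosθ).
Differentiating tanφ: φ̇ = rω(d cosθ + r)/(d² + r² + 2dr cosθ).
d² + r² + 2dr cosθ = |CA|² = 0.0738042 m²;  d cosθ + r = +0.21851 m.
|ω_lever| = |0.1084·7.5·+0.21851| / 0.0738042 = 2.4071 rad/s.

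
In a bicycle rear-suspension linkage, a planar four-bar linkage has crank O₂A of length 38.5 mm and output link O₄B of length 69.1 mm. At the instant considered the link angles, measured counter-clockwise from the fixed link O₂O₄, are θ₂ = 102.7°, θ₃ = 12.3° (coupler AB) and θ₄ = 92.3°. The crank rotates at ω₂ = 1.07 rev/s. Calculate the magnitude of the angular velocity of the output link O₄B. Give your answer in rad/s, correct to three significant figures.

ω₂ = 6.723 rad/s (from 1.07 rev/s).
Differentiating the loop-closure r₂e^{iθ₂}+r₃e^{iθ₃}=r₁+r₄e^{iθ₄} gives r₂ω₂e^{iθ₂}+r₃ω₃e^{iθ₃}=r₄ω₄e^{iθ₄}.
Eliminating the other unknown: ω₄ = r₂ω₂ sin(θ₂−θ₃) / [r₄ sin(θ₄−θ₃)].
Numerator sine = +0.99998; denominator sine = +0.98481.
Result = 0.0385·6.723·(+0.99998) / (0.0691·(+0.98481)) = +3.8035 rad/s; magnitude 3.8035 rad/s.

3.80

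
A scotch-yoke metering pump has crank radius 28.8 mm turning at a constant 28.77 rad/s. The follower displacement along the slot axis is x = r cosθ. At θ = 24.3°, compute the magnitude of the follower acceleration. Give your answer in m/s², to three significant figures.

21.7

ω = 28.77 rad/s
x = r cosθ ⇒ ẍ = −rω² cosθ (ω constant).
|a| = rω²|cosθ| = 0.0288·(28.77)²·|cos 24.3°| = 21.726 m/s².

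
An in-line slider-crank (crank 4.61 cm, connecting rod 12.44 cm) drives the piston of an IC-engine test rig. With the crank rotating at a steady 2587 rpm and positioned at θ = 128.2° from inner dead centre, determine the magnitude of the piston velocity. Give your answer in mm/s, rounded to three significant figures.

ω = 2π·2587/60 = 270.9 rad/s
For an in-line slider-crank, x = r cosθ + √(L² − r² sin²θ), so v = −rω sinθ·[1 + r cosθ/√(L² − r² sin²θ)].
With r = 0.0461 m, L = 0.1244 m, θ = 128.2°: √(L² − r² sin²θ) = 0.11901 m.
v = −0.0461·270.9·0.78586·[1 + 0.0461·-0.61841/0.11901] = -7.4634 m/s.
|v| = 7.4634 m/s = 7463.4 mm/s.

7460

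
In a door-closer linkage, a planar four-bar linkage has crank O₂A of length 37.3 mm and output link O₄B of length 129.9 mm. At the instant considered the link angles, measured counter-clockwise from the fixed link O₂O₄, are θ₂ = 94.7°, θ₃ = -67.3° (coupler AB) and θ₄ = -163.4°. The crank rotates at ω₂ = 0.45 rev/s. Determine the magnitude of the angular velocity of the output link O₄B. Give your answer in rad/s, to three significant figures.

ω₂ = 2.827 rad/s (from 0.45 rev/s).
Differentiating the loop-closure r₂e^{iθ₂}+r₃e^{iθ₃}=r₁+r₄e^{iθ₄} gives r₂ω₂e^{iθ₂}+r₃ω₃e^{iθ₃}=r₄ω₄e^{iθ₄}.
Eliminating the other unknown: ω₄ = r₂ω₂ sin(θ₂−θ₃) / [r₄ sin(θ₄−θ₃)].
Numerator sine = +0.30902; denominator sine = -0.99434.
Result = 0.0373·2.827·(+0.30902) / (0.1299·(-0.99434)) = -0.25231 rad/s; magnitude 0.25231 rad/s.

0.252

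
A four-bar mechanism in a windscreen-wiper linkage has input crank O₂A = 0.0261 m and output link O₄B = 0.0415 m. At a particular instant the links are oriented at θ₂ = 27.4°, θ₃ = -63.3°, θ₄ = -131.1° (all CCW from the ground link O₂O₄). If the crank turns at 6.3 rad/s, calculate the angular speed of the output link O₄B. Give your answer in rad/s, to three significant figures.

ω₂ = 6.3 rad/s
Differentiating the loop-closure r₂e^{iθ₂}+r₃e^{iθ₃}=r₁+r₄e^{iθ₄} gives r₂ω₂e^{iθ₂}+r₃ω₃e^{iθ₃}=r₄ω₄e^{iθ₄}.
Eliminating the other unknown: ω₄ = r₂ω₂ sin(θ₂−θ₃) / [r₄ sin(θ₄−θ₃)].
Numerator sine = +0.99993; denominator sine = -0.92587.
Result = 0.0261·6.3·(+0.99993) / (0.0415·(-0.92587)) = -4.2791 rad/s; magnitude 4.2791 rad/s.

4.28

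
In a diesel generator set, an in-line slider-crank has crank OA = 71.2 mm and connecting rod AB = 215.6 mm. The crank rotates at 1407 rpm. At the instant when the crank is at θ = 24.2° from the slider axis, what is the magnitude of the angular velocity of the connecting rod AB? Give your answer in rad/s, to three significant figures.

44.8

ω = 147.3 rad/s (converted from 1407 rpm).
The rod makes angle φ with the slider axis where L sinφ = r sinθ; differentiating, L cosφ·φ̇ = r ω cosθ.
L cosφ = √(L² − r² sin²θ) = 0.21362 m.
|ω_rod| = r ω |cosθ| / √(L² − r² sin²θ) = 0.0712·147.3·0.91212/0.21362 = 44.794 rad/s.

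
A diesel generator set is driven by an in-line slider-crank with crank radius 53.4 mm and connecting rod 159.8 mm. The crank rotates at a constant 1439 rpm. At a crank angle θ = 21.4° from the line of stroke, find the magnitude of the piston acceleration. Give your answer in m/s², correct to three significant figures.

1430

ω = 2π·1439/60 = 150.7 rad/s
x(θ) = r cosθ + √(L² − r² sin²θ); with ω constant, a = ω²·d²x/dθ².
d²x/dθ² = −r cosθ − r²(cos2θ)/√u − r⁴ sin²2θ/(4u^{3/2}),  u = L² − r² sin²θ = 0.0251564 m².
Substituting r = 0.0534 m, L = 0.1598 m, θ = 21.4°: d²x/dθ² = -0.063145 m.
a = ω²·d²x/dθ² = (150.7)²·(-0.063145) = -1433.9 m/s²;  |a| = 1433.9 m/s².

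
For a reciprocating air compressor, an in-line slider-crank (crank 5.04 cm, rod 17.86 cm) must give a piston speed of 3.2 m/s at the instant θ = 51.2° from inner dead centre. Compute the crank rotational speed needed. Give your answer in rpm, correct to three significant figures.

For an in-line slider-crank, |v_piston| = rω|sinθ|·[1 + r cosθ/√(L² − r² sin²θ)].
With r = 0.0504 m, L = 0.1786 m, θ = 51.2°: the bracketed kinematic factor |dx/dθ| = 0.046398 m.
ω = v/|dx/dθ| = 3.2/0.046398 = 68.968 rad/s.
N = 60ω/(2π) = 658.6 rpm.

659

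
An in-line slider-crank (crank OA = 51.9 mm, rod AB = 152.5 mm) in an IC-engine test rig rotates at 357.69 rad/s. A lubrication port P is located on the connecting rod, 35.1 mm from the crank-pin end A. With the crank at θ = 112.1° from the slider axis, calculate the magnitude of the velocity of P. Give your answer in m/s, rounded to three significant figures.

17.5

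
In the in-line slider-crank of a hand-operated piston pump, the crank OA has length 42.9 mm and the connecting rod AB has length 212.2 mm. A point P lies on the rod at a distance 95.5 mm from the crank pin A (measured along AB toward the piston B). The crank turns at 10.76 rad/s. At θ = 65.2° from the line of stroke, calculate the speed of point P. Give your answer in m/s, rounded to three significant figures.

ω = 10.76 rad/s.  Crank-pin speed |V_A| = rω = 0.4616 m/s, perpendicular to OA.
Rod angle: sinφ = −(r/L) sinθ ⇒ φ = -10.575°; ω_rod = −rω cosθ/√(L²−r²sin²θ) = -0.92821 rad/s.
V_P = V_A + ω_rod × AP, with AP = 0.0955 m along the rod.
Components: V_Px = −rω sinθ − a·ω_rod·sinφ = -0.4353 m/s;  V_Py = rω cosθ + a·ω_rod·cosφ = +0.10648 m/s.
|V_P| = √(V_Px² + V_Py²) = 0.44814 m/s.

0.448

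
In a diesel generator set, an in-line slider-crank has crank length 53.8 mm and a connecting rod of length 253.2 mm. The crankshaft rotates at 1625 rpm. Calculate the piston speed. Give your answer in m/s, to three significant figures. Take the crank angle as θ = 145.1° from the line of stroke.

4.32

ω = 2π·1625/60 = 170.2 rad/s
For an in-line slider-crank, x = r cosθ + √(L² − r² sin²θ), so v = −rω sinθ·[1 + r cosθ/√(L² − r² sin²θ)].
With r = 0.0538 m, L = 0.2532 m, θ = 145.1°: √(L² − r² sin²θ) = 0.25132 m.
v = −0.0538·170.2·0.57215·[1 + 0.0538·-0.82015/0.25132] = -4.3184 m/s.
|v| = 4.3184 m/s.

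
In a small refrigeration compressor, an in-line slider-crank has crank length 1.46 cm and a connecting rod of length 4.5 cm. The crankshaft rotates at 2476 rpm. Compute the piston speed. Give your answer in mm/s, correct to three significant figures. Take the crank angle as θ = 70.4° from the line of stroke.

3970

ω = 2π·2476/60 = 259.3 rad/s
For an in-line slider-crank, x = r cosθ + √(L² − r² sin²θ), so v = −rω sinθ·[1 + r cosθ/√(L² − r² sin²θ)].
With r = 0.0146 m, L = 0.045 m, θ = 70.4°: √(L² − r² sin²θ) = 0.042847 m.
v = −0.0146·259.3·0.94206·[1 + 0.0146·0.33545/0.042847] = -3.9739 m/s.
|v| = 3.9739 m/s = 3973.9 mm/s.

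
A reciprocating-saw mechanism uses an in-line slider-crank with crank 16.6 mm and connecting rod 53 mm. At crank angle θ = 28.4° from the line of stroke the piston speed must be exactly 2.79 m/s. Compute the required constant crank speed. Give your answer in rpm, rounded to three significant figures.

For an in-line slider-crank, |v_piston| = rω|sinθ|·[1 + r cosθ/√(L² − r² sin²θ)].
With r = 0.0166 m, L = 0.053 m, θ = 28.4°: the bracketed kinematic factor |dx/dθ| = 0.010095 m.
ω = v/|dx/dθ| = 2.79/0.010095 = 276.37 rad/s.
N = 60ω/(2π) = 2639.1 rpm.

2640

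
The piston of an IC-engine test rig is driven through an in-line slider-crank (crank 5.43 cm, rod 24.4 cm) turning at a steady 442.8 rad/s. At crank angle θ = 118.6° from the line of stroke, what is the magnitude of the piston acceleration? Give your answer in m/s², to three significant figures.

6380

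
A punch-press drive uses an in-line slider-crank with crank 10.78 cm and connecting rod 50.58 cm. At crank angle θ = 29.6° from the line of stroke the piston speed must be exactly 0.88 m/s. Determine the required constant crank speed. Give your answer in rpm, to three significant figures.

For an in-line slider-crank, |v_piston| = rω|sinθ|·[1 + r cosθ/√(L² − r² sin²θ)].
With r = 0.1078 m, L = 0.5058 m, θ = 29.6°: the bracketed kinematic factor |dx/dθ| = 0.063169 m.
ω = v/|dx/dθ| = 0.88/0.063169 = 13.931 rad/s.
N = 60ω/(2π) = 133.03 rpm.

133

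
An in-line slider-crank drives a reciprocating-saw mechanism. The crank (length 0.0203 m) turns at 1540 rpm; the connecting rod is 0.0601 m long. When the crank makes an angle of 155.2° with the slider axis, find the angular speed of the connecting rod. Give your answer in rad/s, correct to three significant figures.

ω = 161.3 rad/s (converted from 1540 rpm).
The rod makes angle φ with the slider axis where L sinφ = r sinθ; differentiating, L cosφ·φ̇ = r ω cosθ.
L cosφ = √(L² − r² sin²θ) = 0.059494 m.
|ω_rod| = r ω |cosθ| / √(L² − r² sin²θ) = 0.0203·161.3·0.90778/0.059494 = 49.952 rad/s.

50.0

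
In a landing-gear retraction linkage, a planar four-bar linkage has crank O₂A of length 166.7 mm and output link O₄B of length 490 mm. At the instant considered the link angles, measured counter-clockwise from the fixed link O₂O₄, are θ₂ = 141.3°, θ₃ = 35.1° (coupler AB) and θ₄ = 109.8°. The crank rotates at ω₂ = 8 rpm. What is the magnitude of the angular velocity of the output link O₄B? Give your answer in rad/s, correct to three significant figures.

ω₂ = 0.8378 rad/s (from 8 rpm).
Differentiating the loop-closure r₂e^{iθ₂}+r₃e^{iθ₃}=r₁+r₄e^{iθ₄} gives r₂ω₂e^{iθ₂}+r₃ω₃e^{iθ₃}=r₄ω₄e^{iθ₄}.
Eliminating the other unknown: ω₄ = r₂ω₂ sin(θ₂−θ₃) / [r₄ sin(θ₄−θ₃)].
Numerator sine = +0.96029; denominator sine = +0.96456.
Result = 0.1667·0.8378·(+0.96029) / (0.49·(+0.96456)) = +0.28375 rad/s; magnitude 0.28375 rad/s.

0.284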